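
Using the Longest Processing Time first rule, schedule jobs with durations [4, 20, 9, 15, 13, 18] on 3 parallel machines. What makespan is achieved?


Sort jobs in decreasing order (LPT): [20, 18, 15, 13, 9, 4]
Assign each job to the least loaded machine:
  Machine 1: jobs [20, 4], load = 24
  Machine 2: jobs [18, 9], load = 27
  Machine 3: jobs [15, 13], load = 28
Makespan = max load = 28

28


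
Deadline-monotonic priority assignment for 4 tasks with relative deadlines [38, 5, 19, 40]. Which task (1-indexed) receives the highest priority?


Sort tasks by relative deadline (ascending):
  Task 2: deadline = 5
  Task 3: deadline = 19
  Task 1: deadline = 38
  Task 4: deadline = 40
Priority order (highest first): [2, 3, 1, 4]
Highest priority task = 2

2


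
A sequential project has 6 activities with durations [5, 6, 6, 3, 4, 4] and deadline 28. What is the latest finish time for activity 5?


LF(activity 5) = deadline - sum of successor durations
Successors: activities 6 through 6 with durations [4]
Sum of successor durations = 4
LF = 28 - 4 = 24

24


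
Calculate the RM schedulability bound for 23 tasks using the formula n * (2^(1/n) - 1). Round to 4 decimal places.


Compute 2^(1/23) = 1.0305955448
Subtract 1: 1.0305955448 - 1 = 0.0305955448
Multiply by n: 23 * 0.0305955448 = 0.7036975304
Round to 4 dp: 0.7037

0.7037


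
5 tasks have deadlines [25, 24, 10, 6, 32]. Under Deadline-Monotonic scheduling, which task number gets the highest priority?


Sort tasks by relative deadline (ascending):
  Task 4: deadline = 6
  Task 3: deadline = 10
  Task 2: deadline = 24
  Task 1: deadline = 25
  Task 5: deadline = 32
Priority order (highest first): [4, 3, 2, 1, 5]
Highest priority task = 4

4


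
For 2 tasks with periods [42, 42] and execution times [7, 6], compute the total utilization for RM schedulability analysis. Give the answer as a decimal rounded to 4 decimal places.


Compute individual utilizations (exact fractions):
  Task 1: C/T = 7/42 = 1/6 (approx. 0.1667)
  Task 2: C/T = 6/42 = 1/7 (approx. 0.1429)
Total utilization U = 1/6 + 1/7 = 13/42
Rounded to 4 decimal places: U = 0.3095
RM (Liu & Layland) bound for 2 tasks = 0.828427; compare with U = 13/42 (approx. 0.309524)
U <= bound, so schedulable by RM sufficient condition.

0.3095


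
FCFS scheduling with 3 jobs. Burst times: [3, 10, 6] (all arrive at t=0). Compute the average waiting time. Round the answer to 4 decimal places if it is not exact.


FCFS order (as given): [3, 10, 6]
Waiting times:
  Job 1: wait = 0
  Job 2: wait = 3
  Job 3: wait = 13
Sum of waiting times = 16
Average waiting time = 16/3 = 5.3333

5.3333


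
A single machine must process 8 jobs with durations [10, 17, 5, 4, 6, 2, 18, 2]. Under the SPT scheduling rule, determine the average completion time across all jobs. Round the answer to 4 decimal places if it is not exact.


Sort jobs by processing time (SPT order): [2, 2, 4, 5, 6, 10, 17, 18]
Compute completion times sequentially:
  Job 1: processing = 2, completes at 2
  Job 2: processing = 2, completes at 4
  Job 3: processing = 4, completes at 8
  Job 4: processing = 5, completes at 13
  Job 5: processing = 6, completes at 19
  Job 6: processing = 10, completes at 29
  Job 7: processing = 17, completes at 46
  Job 8: processing = 18, completes at 64
Sum of completion times = 185
Average completion time = 185/8 = 23.125

23.125


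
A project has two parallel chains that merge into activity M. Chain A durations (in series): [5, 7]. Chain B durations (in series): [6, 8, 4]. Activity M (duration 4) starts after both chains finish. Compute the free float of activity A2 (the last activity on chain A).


ES(A2) = sum of predecessors on chain A = 5
EF(A2) = ES + duration = 5 + 7 = 12
Successor of A2 is M. ES(M) = max(sum(A), sum(B)) = max(12, 18) = 18
Free float = ES(successor) - EF(current) = 18 - 12 = 6

6


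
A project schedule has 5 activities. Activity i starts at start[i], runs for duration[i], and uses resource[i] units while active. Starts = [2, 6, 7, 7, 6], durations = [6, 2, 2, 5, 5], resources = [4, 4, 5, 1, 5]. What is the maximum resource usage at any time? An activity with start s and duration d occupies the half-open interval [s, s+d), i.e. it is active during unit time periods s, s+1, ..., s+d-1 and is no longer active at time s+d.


Each activity i is active on [start_i, start_i + duration_i).
Compute total resource usage per time slot:
  t=0: active resources = [], total = 0
  t=1: active resources = [], total = 0
  t=2: active resources = [4], total = 4
  t=3: active resources = [4], total = 4
  t=4: active resources = [4], total = 4
  t=5: active resources = [4], total = 4
  t=6: active resources = [4, 4, 5], total = 13
  t=7: active resources = [4, 4, 5, 1, 5], total = 19
  t=8: active resources = [5, 1, 5], total = 11
  t=9: active resources = [1, 5], total = 6
  t=10: active resources = [1, 5], total = 6
  t=11: active resources = [1], total = 1
Peak resource demand = 19

19


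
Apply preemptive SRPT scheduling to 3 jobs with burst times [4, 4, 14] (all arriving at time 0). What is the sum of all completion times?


Since all jobs arrive at t=0, SRPT equals SPT ordering.
SPT order: [4, 4, 14]
Completion times:
  Job 1: p=4, C=4
  Job 2: p=4, C=8
  Job 3: p=14, C=22
Total completion time = 4 + 8 + 22 = 34

34


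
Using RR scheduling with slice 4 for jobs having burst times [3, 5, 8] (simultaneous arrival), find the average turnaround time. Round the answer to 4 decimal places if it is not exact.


Time quantum = 4
Execution trace:
  J1 runs 3 units, time = 3
  J2 runs 4 units, time = 7
  J3 runs 4 units, time = 11
  J2 runs 1 units, time = 12
  J3 runs 4 units, time = 16
Finish times: [3, 12, 16]
Average turnaround = 31/3 = 10.3333

10.3333


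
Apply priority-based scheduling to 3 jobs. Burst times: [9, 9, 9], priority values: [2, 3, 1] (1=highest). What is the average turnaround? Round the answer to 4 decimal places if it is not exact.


Sort by priority (ascending = highest first):
Order: [(1, 9), (2, 9), (3, 9)]
Completion times:
  Priority 1, burst=9, C=9
  Priority 2, burst=9, C=18
  Priority 3, burst=9, C=27
Average turnaround = 54/3 = 18.0

18.0


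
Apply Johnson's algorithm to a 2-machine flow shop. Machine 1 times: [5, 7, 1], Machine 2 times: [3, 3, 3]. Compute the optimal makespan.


Apply Johnson's rule:
  Group 1 (a <= b): [(3, 1, 3)]
  Group 2 (a > b): [(1, 5, 3), (2, 7, 3)]
Optimal job order: [3, 1, 2]
Schedule:
  Job 3: M1 done at 1, M2 done at 4
  Job 1: M1 done at 6, M2 done at 9
  Job 2: M1 done at 13, M2 done at 16
Makespan = 16

16


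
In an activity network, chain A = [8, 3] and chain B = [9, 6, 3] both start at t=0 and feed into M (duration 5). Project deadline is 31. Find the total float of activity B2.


Forward pass: ES(B2) = sum of predecessors on chain B = 9
EF = ES + duration = 9 + 6 = 15
Backward pass: LF(M) = deadline = 31; LS(M) = 31 - 5 = 26
LF(B2) = LS(M) - sum(successors on chain B) = 26 - 3 = 23
LS = LF - duration = 23 - 6 = 17
Total float = LS - ES = 17 - 9 = 8

8


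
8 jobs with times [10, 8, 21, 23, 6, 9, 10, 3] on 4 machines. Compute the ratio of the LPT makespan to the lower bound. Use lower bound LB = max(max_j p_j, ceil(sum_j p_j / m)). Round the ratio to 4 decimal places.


LPT order: [23, 21, 10, 10, 9, 8, 6, 3]
Machine loads after assignment: [23, 21, 22, 24]
LPT makespan = 24
Lower bound = max(max_job, ceil(total/4)) = max(23, 23) = 23
Ratio = 24 / 23 = 1.0435

1.0435


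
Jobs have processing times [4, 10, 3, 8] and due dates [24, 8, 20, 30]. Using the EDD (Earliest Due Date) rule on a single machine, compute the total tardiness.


Sort by due date (EDD order): [(10, 8), (3, 20), (4, 24), (8, 30)]
Compute completion times and tardiness:
  Job 1: p=10, d=8, C=10, tardiness=max(0,10-8)=2
  Job 2: p=3, d=20, C=13, tardiness=max(0,13-20)=0
  Job 3: p=4, d=24, C=17, tardiness=max(0,17-24)=0
  Job 4: p=8, d=30, C=25, tardiness=max(0,25-30)=0
Total tardiness = 2

2


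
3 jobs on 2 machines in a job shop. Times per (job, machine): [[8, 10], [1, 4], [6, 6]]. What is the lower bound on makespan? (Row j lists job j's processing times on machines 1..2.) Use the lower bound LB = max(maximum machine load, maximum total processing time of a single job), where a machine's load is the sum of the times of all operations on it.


Machine loads:
  Machine 1: 8 + 1 + 6 = 15
  Machine 2: 10 + 4 + 6 = 20
Max machine load = 20
Job totals:
  Job 1: 18
  Job 2: 5
  Job 3: 12
Max job total = 18
Lower bound = max(20, 18) = 20

20


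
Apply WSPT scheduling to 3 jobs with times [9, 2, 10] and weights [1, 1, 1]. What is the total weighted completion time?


Compute p/w ratios and sort ascending (WSPT): [(2, 1), (9, 1), (10, 1)]
Compute weighted completion times:
  Job (p=2,w=1): C=2, w*C=1*2=2
  Job (p=9,w=1): C=11, w*C=1*11=11
  Job (p=10,w=1): C=21, w*C=1*21=21
Total weighted completion time = 34

34


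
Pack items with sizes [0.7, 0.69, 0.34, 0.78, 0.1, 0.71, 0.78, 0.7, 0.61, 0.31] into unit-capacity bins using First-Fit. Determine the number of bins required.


Place items sequentially using First-Fit:
  Item 0.7 -> new Bin 1
  Item 0.69 -> new Bin 2
  Item 0.34 -> new Bin 3
  Item 0.78 -> new Bin 4
  Item 0.1 -> Bin 1 (now 0.8)
  Item 0.71 -> new Bin 5
  Item 0.78 -> new Bin 6
  Item 0.7 -> new Bin 7
  Item 0.61 -> Bin 3 (now 0.95)
  Item 0.31 -> Bin 2 (now 1.0)
Total bins used = 7

7


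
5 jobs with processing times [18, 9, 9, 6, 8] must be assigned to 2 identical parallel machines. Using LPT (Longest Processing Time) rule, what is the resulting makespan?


Sort jobs in decreasing order (LPT): [18, 9, 9, 8, 6]
Assign each job to the least loaded machine:
  Machine 1: jobs [18, 8], load = 26
  Machine 2: jobs [9, 9, 6], load = 24
Makespan = max load = 26

26


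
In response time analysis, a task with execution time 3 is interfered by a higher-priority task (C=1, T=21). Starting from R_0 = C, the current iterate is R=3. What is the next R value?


R_next = C + ceil(R_prev / T_hp) * C_hp
ceil(3 / 21) = ceil(0.1429) = 1
Interference = 1 * 1 = 1
R_next = 3 + 1 = 4

4


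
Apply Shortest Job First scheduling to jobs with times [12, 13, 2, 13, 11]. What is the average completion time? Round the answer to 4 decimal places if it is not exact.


SJF order (ascending): [2, 11, 12, 13, 13]
Completion times:
  Job 1: burst=2, C=2
  Job 2: burst=11, C=13
  Job 3: burst=12, C=25
  Job 4: burst=13, C=38
  Job 5: burst=13, C=51
Average completion = 129/5 = 25.8

25.8


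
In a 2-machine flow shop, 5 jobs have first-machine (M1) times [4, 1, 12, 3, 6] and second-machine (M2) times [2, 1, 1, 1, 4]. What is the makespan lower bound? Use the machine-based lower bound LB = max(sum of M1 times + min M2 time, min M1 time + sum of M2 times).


LB1 = sum(M1 times) + min(M2 times) = 26 + 1 = 27
LB2 = min(M1 times) + sum(M2 times) = 1 + 9 = 10
Lower bound = max(LB1, LB2) = max(27, 10) = 27

27


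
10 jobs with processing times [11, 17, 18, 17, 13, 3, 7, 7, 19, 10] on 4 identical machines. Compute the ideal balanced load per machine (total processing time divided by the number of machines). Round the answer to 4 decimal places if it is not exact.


Total processing time = 11 + 17 + 18 + 17 + 13 + 3 + 7 + 7 + 19 + 10 = 122
Number of machines = 4
Ideal balanced load = 122 / 4 = 30.5

30.5


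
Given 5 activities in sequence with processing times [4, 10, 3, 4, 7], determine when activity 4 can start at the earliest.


Activity 4 starts after activities 1 through 3 complete.
Predecessor durations: [4, 10, 3]
ES = 4 + 10 + 3 = 17

17


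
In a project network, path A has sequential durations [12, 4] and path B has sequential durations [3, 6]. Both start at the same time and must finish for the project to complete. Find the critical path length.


Path A total = 12 + 4 = 16
Path B total = 3 + 6 = 9
Critical path = longest path = max(16, 9) = 16

16


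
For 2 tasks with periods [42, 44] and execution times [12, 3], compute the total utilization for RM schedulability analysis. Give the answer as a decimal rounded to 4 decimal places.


Compute individual utilizations (exact fractions):
  Task 1: C/T = 12/42 = 2/7 (approx. 0.2857)
  Task 2: C/T = 3/44 (approx. 0.0682)
Total utilization U = 2/7 + 3/44 = 109/308
Rounded to 4 decimal places: U = 0.3539
RM (Liu & Layland) bound for 2 tasks = 0.828427; compare with U = 109/308 (approx. 0.353896)
U <= bound, so schedulable by RM sufficient condition.

0.3539


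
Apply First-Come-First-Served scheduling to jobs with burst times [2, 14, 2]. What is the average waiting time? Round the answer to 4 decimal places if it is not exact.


FCFS order (as given): [2, 14, 2]
Waiting times:
  Job 1: wait = 0
  Job 2: wait = 2
  Job 3: wait = 16
Sum of waiting times = 18
Average waiting time = 18/3 = 6.0

6.0


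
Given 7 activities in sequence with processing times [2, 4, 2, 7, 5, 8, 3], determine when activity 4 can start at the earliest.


Activity 4 starts after activities 1 through 3 complete.
Predecessor durations: [2, 4, 2]
ES = 2 + 4 + 2 = 8

8


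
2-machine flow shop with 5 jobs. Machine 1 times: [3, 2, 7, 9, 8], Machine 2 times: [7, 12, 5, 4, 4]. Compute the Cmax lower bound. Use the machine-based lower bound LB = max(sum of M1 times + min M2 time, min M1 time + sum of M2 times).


LB1 = sum(M1 times) + min(M2 times) = 29 + 4 = 33
LB2 = min(M1 times) + sum(M2 times) = 2 + 32 = 34
Lower bound = max(LB1, LB2) = max(33, 34) = 34

34


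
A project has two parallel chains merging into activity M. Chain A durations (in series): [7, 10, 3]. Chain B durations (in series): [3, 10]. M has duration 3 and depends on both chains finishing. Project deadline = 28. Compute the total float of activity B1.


Forward pass: ES(B1) = sum of predecessors on chain B = 0
EF = ES + duration = 0 + 3 = 3
Backward pass: LF(M) = deadline = 28; LS(M) = 28 - 3 = 25
LF(B1) = LS(M) - sum(successors on chain B) = 25 - 10 = 15
LS = LF - duration = 15 - 3 = 12
Total float = LS - ES = 12 - 0 = 12

12


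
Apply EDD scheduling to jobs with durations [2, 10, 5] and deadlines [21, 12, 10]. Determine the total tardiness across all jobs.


Sort by due date (EDD order): [(5, 10), (10, 12), (2, 21)]
Compute completion times and tardiness:
  Job 1: p=5, d=10, C=5, tardiness=max(0,5-10)=0
  Job 2: p=10, d=12, C=15, tardiness=max(0,15-12)=3
  Job 3: p=2, d=21, C=17, tardiness=max(0,17-21)=0
Total tardiness = 3

3


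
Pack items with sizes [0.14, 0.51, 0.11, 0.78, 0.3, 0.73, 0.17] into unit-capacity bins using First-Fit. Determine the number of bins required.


Place items sequentially using First-Fit:
  Item 0.14 -> new Bin 1
  Item 0.51 -> Bin 1 (now 0.65)
  Item 0.11 -> Bin 1 (now 0.76)
  Item 0.78 -> new Bin 2
  Item 0.3 -> new Bin 3
  Item 0.73 -> new Bin 4
  Item 0.17 -> Bin 1 (now 0.93)
Total bins used = 4

4


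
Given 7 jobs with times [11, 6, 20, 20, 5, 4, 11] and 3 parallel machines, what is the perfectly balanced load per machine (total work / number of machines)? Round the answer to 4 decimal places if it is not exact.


Total processing time = 11 + 6 + 20 + 20 + 5 + 4 + 11 = 77
Number of machines = 3
Ideal balanced load = 77 / 3 = 25.6667

25.6667


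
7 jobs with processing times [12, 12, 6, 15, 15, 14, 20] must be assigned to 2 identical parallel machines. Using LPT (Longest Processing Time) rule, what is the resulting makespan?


Sort jobs in decreasing order (LPT): [20, 15, 15, 14, 12, 12, 6]
Assign each job to the least loaded machine:
  Machine 1: jobs [20, 14, 12], load = 46
  Machine 2: jobs [15, 15, 12, 6], load = 48
Makespan = max load = 48

48


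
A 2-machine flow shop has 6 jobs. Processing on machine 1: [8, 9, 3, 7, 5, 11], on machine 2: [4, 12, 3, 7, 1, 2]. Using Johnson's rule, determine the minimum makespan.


Apply Johnson's rule:
  Group 1 (a <= b): [(3, 3, 3), (4, 7, 7), (2, 9, 12)]
  Group 2 (a > b): [(1, 8, 4), (6, 11, 2), (5, 5, 1)]
Optimal job order: [3, 4, 2, 1, 6, 5]
Schedule:
  Job 3: M1 done at 3, M2 done at 6
  Job 4: M1 done at 10, M2 done at 17
  Job 2: M1 done at 19, M2 done at 31
  Job 1: M1 done at 27, M2 done at 35
  Job 6: M1 done at 38, M2 done at 40
  Job 5: M1 done at 43, M2 done at 44
Makespan = 44

44


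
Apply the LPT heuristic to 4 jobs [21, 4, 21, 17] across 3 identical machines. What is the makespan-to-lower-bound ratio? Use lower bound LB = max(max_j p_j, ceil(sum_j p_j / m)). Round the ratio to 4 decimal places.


LPT order: [21, 21, 17, 4]
Machine loads after assignment: [21, 21, 21]
LPT makespan = 21
Lower bound = max(max_job, ceil(total/3)) = max(21, 21) = 21
Ratio = 21 / 21 = 1.0

1.0


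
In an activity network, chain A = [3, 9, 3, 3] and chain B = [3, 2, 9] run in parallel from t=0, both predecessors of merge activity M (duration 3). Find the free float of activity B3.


ES(B3) = sum of predecessors on chain B = 5
EF(B3) = ES + duration = 5 + 9 = 14
Successor of B3 is M. ES(M) = max(sum(A), sum(B)) = max(18, 14) = 18
Free float = ES(successor) - EF(current) = 18 - 14 = 4

4


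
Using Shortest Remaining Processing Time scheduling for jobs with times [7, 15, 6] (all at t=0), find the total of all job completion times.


Since all jobs arrive at t=0, SRPT equals SPT ordering.
SPT order: [6, 7, 15]
Completion times:
  Job 1: p=6, C=6
  Job 2: p=7, C=13
  Job 3: p=15, C=28
Total completion time = 6 + 13 + 28 = 47

47


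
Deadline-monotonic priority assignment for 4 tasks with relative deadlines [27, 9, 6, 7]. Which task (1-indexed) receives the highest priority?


Sort tasks by relative deadline (ascending):
  Task 3: deadline = 6
  Task 4: deadline = 7
  Task 2: deadline = 9
  Task 1: deadline = 27
Priority order (highest first): [3, 4, 2, 1]
Highest priority task = 3

3


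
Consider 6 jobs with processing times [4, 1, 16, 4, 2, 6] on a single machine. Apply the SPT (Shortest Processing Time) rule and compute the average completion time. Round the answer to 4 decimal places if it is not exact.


Sort jobs by processing time (SPT order): [1, 2, 4, 4, 6, 16]
Compute completion times sequentially:
  Job 1: processing = 1, completes at 1
  Job 2: processing = 2, completes at 3
  Job 3: processing = 4, completes at 7
  Job 4: processing = 4, completes at 11
  Job 5: processing = 6, completes at 17
  Job 6: processing = 16, completes at 33
Sum of completion times = 72
Average completion time = 72/6 = 12.0

12.0


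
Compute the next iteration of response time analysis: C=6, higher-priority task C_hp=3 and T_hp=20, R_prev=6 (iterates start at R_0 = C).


R_next = C + ceil(R_prev / T_hp) * C_hp
ceil(6 / 20) = ceil(0.3) = 1
Interference = 1 * 3 = 3
R_next = 6 + 3 = 9

9


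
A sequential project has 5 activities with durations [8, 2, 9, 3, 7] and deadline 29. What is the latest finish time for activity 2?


LF(activity 2) = deadline - sum of successor durations
Successors: activities 3 through 5 with durations [9, 3, 7]
Sum of successor durations = 19
LF = 29 - 19 = 10

10


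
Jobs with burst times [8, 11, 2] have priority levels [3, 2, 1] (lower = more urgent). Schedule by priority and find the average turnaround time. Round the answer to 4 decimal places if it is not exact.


Sort by priority (ascending = highest first):
Order: [(1, 2), (2, 11), (3, 8)]
Completion times:
  Priority 1, burst=2, C=2
  Priority 2, burst=11, C=13
  Priority 3, burst=8, C=21
Average turnaround = 36/3 = 12.0

12.0


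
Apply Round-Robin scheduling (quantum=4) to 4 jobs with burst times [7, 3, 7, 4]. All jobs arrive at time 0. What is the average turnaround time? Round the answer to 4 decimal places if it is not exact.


Time quantum = 4
Execution trace:
  J1 runs 4 units, time = 4
  J2 runs 3 units, time = 7
  J3 runs 4 units, time = 11
  J4 runs 4 units, time = 15
  J1 runs 3 units, time = 18
  J3 runs 3 units, time = 21
Finish times: [18, 7, 21, 15]
Average turnaround = 61/4 = 15.25

15.25


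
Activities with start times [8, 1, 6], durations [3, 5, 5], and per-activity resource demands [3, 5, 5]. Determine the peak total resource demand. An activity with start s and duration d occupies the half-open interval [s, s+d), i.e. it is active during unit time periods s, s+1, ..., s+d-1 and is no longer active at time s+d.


Each activity i is active on [start_i, start_i + duration_i).
Compute total resource usage per time slot:
  t=0: active resources = [], total = 0
  t=1: active resources = [5], total = 5
  t=2: active resources = [5], total = 5
  t=3: active resources = [5], total = 5
  t=4: active resources = [5], total = 5
  t=5: active resources = [5], total = 5
  t=6: active resources = [5], total = 5
  t=7: active resources = [5], total = 5
  t=8: active resources = [3, 5], total = 8
  t=9: active resources = [3, 5], total = 8
  t=10: active resources = [3, 5], total = 8
Peak resource demand = 8

8


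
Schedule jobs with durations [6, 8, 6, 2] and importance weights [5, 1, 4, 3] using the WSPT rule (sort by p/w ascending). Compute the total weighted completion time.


Compute p/w ratios and sort ascending (WSPT): [(2, 3), (6, 5), (6, 4), (8, 1)]
Compute weighted completion times:
  Job (p=2,w=3): C=2, w*C=3*2=6
  Job (p=6,w=5): C=8, w*C=5*8=40
  Job (p=6,w=4): C=14, w*C=4*14=56
  Job (p=8,w=1): C=22, w*C=1*22=22
Total weighted completion time = 124

124


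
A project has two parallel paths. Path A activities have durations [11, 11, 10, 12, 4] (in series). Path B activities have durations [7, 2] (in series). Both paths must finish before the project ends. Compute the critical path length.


Path A total = 11 + 11 + 10 + 12 + 4 = 48
Path B total = 7 + 2 = 9
Critical path = longest path = max(48, 9) = 48

48


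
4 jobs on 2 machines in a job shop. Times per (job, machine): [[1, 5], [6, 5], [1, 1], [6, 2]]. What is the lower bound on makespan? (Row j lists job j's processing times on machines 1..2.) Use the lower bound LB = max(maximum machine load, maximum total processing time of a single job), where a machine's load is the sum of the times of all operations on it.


Machine loads:
  Machine 1: 1 + 6 + 1 + 6 = 14
  Machine 2: 5 + 5 + 1 + 2 = 13
Max machine load = 14
Job totals:
  Job 1: 6
  Job 2: 11
  Job 3: 2
  Job 4: 8
Max job total = 11
Lower bound = max(14, 11) = 14

14


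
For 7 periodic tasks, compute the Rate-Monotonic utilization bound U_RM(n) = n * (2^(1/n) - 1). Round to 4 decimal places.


Compute 2^(1/7) = 1.1040895137
Subtract 1: 1.1040895137 - 1 = 0.1040895137
Multiply by n: 7 * 0.1040895137 = 0.7286265959
Round to 4 dp: 0.7286

0.7286


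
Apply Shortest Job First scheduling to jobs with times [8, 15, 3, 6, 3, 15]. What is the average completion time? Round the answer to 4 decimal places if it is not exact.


SJF order (ascending): [3, 3, 6, 8, 15, 15]
Completion times:
  Job 1: burst=3, C=3
  Job 2: burst=3, C=6
  Job 3: burst=6, C=12
  Job 4: burst=8, C=20
  Job 5: burst=15, C=35
  Job 6: burst=15, C=50
Average completion = 126/6 = 21.0

21.0


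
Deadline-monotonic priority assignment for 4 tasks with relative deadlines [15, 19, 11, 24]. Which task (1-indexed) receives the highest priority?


Sort tasks by relative deadline (ascending):
  Task 3: deadline = 11
  Task 1: deadline = 15
  Task 2: deadline = 19
  Task 4: deadline = 24
Priority order (highest first): [3, 1, 2, 4]
Highest priority task = 3

3


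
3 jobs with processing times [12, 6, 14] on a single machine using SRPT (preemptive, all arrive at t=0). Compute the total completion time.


Since all jobs arrive at t=0, SRPT equals SPT ordering.
SPT order: [6, 12, 14]
Completion times:
  Job 1: p=6, C=6
  Job 2: p=12, C=18
  Job 3: p=14, C=32
Total completion time = 6 + 18 + 32 = 56

56


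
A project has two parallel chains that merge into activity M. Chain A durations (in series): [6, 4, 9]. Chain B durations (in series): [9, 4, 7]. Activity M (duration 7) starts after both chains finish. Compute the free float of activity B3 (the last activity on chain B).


ES(B3) = sum of predecessors on chain B = 13
EF(B3) = ES + duration = 13 + 7 = 20
Successor of B3 is M. ES(M) = max(sum(A), sum(B)) = max(19, 20) = 20
Free float = ES(successor) - EF(current) = 20 - 20 = 0

0


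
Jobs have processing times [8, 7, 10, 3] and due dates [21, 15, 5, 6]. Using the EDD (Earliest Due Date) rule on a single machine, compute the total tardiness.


Sort by due date (EDD order): [(10, 5), (3, 6), (7, 15), (8, 21)]
Compute completion times and tardiness:
  Job 1: p=10, d=5, C=10, tardiness=max(0,10-5)=5
  Job 2: p=3, d=6, C=13, tardiness=max(0,13-6)=7
  Job 3: p=7, d=15, C=20, tardiness=max(0,20-15)=5
  Job 4: p=8, d=21, C=28, tardiness=max(0,28-21)=7
Total tardiness = 24

24


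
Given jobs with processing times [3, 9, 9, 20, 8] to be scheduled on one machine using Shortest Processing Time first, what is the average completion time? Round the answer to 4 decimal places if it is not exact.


Sort jobs by processing time (SPT order): [3, 8, 9, 9, 20]
Compute completion times sequentially:
  Job 1: processing = 3, completes at 3
  Job 2: processing = 8, completes at 11
  Job 3: processing = 9, completes at 20
  Job 4: processing = 9, completes at 29
  Job 5: processing = 20, completes at 49
Sum of completion times = 112
Average completion time = 112/5 = 22.4

22.4


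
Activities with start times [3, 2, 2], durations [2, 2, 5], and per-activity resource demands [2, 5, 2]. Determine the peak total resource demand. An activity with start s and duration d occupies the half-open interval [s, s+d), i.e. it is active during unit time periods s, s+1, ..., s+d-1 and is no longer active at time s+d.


Each activity i is active on [start_i, start_i + duration_i).
Compute total resource usage per time slot:
  t=0: active resources = [], total = 0
  t=1: active resources = [], total = 0
  t=2: active resources = [5, 2], total = 7
  t=3: active resources = [2, 5, 2], total = 9
  t=4: active resources = [2, 2], total = 4
  t=5: active resources = [2], total = 2
  t=6: active resources = [2], total = 2
Peak resource demand = 9

9


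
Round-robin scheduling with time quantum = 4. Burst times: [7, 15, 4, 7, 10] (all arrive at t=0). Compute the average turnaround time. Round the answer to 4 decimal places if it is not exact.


Time quantum = 4
Execution trace:
  J1 runs 4 units, time = 4
  J2 runs 4 units, time = 8
  J3 runs 4 units, time = 12
  J4 runs 4 units, time = 16
  J5 runs 4 units, time = 20
  J1 runs 3 units, time = 23
  J2 runs 4 units, time = 27
  J4 runs 3 units, time = 30
  J5 runs 4 units, time = 34
  J2 runs 4 units, time = 38
  J5 runs 2 units, time = 40
  J2 runs 3 units, time = 43
Finish times: [23, 43, 12, 30, 40]
Average turnaround = 148/5 = 29.6

29.6


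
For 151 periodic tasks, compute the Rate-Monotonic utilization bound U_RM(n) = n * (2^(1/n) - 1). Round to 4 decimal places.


Compute 2^(1/151) = 1.0046009306
Subtract 1: 1.0046009306 - 1 = 0.0046009306
Multiply by n: 151 * 0.0046009306 = 0.6947405206
Round to 4 dp: 0.6947

0.6947


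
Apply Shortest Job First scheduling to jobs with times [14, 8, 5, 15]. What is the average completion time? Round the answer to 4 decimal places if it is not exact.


SJF order (ascending): [5, 8, 14, 15]
Completion times:
  Job 1: burst=5, C=5
  Job 2: burst=8, C=13
  Job 3: burst=14, C=27
  Job 4: burst=15, C=42
Average completion = 87/4 = 21.75

21.75


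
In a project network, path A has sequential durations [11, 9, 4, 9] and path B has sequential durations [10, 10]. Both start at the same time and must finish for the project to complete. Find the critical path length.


Path A total = 11 + 9 + 4 + 9 = 33
Path B total = 10 + 10 = 20
Critical path = longest path = max(33, 20) = 33

33


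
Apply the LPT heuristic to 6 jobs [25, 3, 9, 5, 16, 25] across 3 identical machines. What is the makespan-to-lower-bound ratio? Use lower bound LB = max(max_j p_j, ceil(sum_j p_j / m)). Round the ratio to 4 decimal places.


LPT order: [25, 25, 16, 9, 5, 3]
Machine loads after assignment: [30, 28, 25]
LPT makespan = 30
Lower bound = max(max_job, ceil(total/3)) = max(25, 28) = 28
Ratio = 30 / 28 = 1.0714

1.0714


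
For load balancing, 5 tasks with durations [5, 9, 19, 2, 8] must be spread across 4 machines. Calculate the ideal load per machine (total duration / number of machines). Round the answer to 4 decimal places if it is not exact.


Total processing time = 5 + 9 + 19 + 2 + 8 = 43
Number of machines = 4
Ideal balanced load = 43 / 4 = 10.75

10.75


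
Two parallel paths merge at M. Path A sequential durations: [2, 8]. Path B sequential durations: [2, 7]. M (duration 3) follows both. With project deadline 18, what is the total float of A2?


Forward pass: ES(A2) = sum of predecessors on chain A = 2
EF = ES + duration = 2 + 8 = 10
Backward pass: LF(M) = deadline = 18; LS(M) = 18 - 3 = 15
LF(A2) = LS(M) - sum(successors on chain A) = 15 - 0 = 15
LS = LF - duration = 15 - 8 = 7
Total float = LS - ES = 7 - 2 = 5

5


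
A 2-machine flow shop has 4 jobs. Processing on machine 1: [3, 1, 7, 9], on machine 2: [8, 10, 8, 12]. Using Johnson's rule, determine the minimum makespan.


Apply Johnson's rule:
  Group 1 (a <= b): [(2, 1, 10), (1, 3, 8), (3, 7, 8), (4, 9, 12)]
  Group 2 (a > b): []
Optimal job order: [2, 1, 3, 4]
Schedule:
  Job 2: M1 done at 1, M2 done at 11
  Job 1: M1 done at 4, M2 done at 19
  Job 3: M1 done at 11, M2 done at 27
  Job 4: M1 done at 20, M2 done at 39
Makespan = 39

39


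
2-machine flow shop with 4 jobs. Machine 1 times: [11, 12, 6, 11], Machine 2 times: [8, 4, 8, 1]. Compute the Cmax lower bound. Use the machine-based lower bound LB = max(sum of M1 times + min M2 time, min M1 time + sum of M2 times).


LB1 = sum(M1 times) + min(M2 times) = 40 + 1 = 41
LB2 = min(M1 times) + sum(M2 times) = 6 + 21 = 27
Lower bound = max(LB1, LB2) = max(41, 27) = 41

41


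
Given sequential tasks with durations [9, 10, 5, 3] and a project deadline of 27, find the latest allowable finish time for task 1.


LF(activity 1) = deadline - sum of successor durations
Successors: activities 2 through 4 with durations [10, 5, 3]
Sum of successor durations = 18
LF = 27 - 18 = 9

9


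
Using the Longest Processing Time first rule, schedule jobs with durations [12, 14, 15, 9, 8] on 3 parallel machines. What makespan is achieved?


Sort jobs in decreasing order (LPT): [15, 14, 12, 9, 8]
Assign each job to the least loaded machine:
  Machine 1: jobs [15], load = 15
  Machine 2: jobs [14, 8], load = 22
  Machine 3: jobs [12, 9], load = 21
Makespan = max load = 22

22


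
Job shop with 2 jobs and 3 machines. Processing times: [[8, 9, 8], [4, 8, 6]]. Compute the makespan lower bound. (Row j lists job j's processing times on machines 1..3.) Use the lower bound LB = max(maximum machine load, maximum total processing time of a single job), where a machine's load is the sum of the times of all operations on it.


Machine loads:
  Machine 1: 8 + 4 = 12
  Machine 2: 9 + 8 = 17
  Machine 3: 8 + 6 = 14
Max machine load = 17
Job totals:
  Job 1: 25
  Job 2: 18
Max job total = 25
Lower bound = max(17, 25) = 25

25


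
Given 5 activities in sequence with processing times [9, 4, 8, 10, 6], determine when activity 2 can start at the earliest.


Activity 2 starts after activities 1 through 1 complete.
Predecessor durations: [9]
ES = 9 = 9

9


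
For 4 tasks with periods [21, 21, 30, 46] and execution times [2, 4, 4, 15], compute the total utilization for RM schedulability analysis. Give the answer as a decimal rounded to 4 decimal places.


Compute individual utilizations (exact fractions):
  Task 1: C/T = 2/21 (approx. 0.0952)
  Task 2: C/T = 4/21 (approx. 0.1905)
  Task 3: C/T = 4/30 = 2/15 (approx. 0.1333)
  Task 4: C/T = 15/46 (approx. 0.3261)
Total utilization U = 2/21 + 4/21 + 2/15 + 15/46 = 3599/4830
Rounded to 4 decimal places: U = 0.7451
RM (Liu & Layland) bound for 4 tasks = 0.756828; compare with U = 3599/4830 (approx. 0.745135)
U <= bound, so schedulable by RM sufficient condition.

0.7451


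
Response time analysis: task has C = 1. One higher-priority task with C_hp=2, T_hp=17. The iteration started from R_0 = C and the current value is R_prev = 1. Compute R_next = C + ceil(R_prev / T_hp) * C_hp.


R_next = C + ceil(R_prev / T_hp) * C_hp
ceil(1 / 17) = ceil(0.0588) = 1
Interference = 1 * 2 = 2
R_next = 1 + 2 = 3

3


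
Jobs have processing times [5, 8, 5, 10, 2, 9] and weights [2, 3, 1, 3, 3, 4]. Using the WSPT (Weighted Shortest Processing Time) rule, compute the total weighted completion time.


Compute p/w ratios and sort ascending (WSPT): [(2, 3), (9, 4), (5, 2), (8, 3), (10, 3), (5, 1)]
Compute weighted completion times:
  Job (p=2,w=3): C=2, w*C=3*2=6
  Job (p=9,w=4): C=11, w*C=4*11=44
  Job (p=5,w=2): C=16, w*C=2*16=32
  Job (p=8,w=3): C=24, w*C=3*24=72
  Job (p=10,w=3): C=34, w*C=3*34=102
  Job (p=5,w=1): C=39, w*C=1*39=39
Total weighted completion time = 295

295


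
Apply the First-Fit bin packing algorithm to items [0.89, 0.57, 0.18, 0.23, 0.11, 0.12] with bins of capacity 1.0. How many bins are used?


Place items sequentially using First-Fit:
  Item 0.89 -> new Bin 1
  Item 0.57 -> new Bin 2
  Item 0.18 -> Bin 2 (now 0.75)
  Item 0.23 -> Bin 2 (now 0.98)
  Item 0.11 -> Bin 1 (now 1.0)
  Item 0.12 -> new Bin 3
Total bins used = 3

3


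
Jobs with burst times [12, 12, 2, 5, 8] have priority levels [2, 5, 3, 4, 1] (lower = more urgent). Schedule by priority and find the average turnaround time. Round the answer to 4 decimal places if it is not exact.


Sort by priority (ascending = highest first):
Order: [(1, 8), (2, 12), (3, 2), (4, 5), (5, 12)]
Completion times:
  Priority 1, burst=8, C=8
  Priority 2, burst=12, C=20
  Priority 3, burst=2, C=22
  Priority 4, burst=5, C=27
  Priority 5, burst=12, C=39
Average turnaround = 116/5 = 23.2

23.2


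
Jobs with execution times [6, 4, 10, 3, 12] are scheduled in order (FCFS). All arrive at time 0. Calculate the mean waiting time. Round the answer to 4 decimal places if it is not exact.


FCFS order (as given): [6, 4, 10, 3, 12]
Waiting times:
  Job 1: wait = 0
  Job 2: wait = 6
  Job 3: wait = 10
  Job 4: wait = 20
  Job 5: wait = 23
Sum of waiting times = 59
Average waiting time = 59/5 = 11.8

11.8


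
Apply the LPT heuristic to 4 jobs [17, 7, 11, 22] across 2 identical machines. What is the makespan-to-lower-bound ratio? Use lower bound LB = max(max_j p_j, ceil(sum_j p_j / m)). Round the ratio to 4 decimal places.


LPT order: [22, 17, 11, 7]
Machine loads after assignment: [29, 28]
LPT makespan = 29
Lower bound = max(max_job, ceil(total/2)) = max(22, 29) = 29
Ratio = 29 / 29 = 1.0

1.0


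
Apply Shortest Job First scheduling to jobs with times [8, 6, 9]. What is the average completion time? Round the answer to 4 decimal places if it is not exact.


SJF order (ascending): [6, 8, 9]
Completion times:
  Job 1: burst=6, C=6
  Job 2: burst=8, C=14
  Job 3: burst=9, C=23
Average completion = 43/3 = 14.3333

14.3333


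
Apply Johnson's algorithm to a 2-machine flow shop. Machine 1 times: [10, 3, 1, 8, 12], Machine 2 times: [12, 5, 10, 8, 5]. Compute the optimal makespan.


Apply Johnson's rule:
  Group 1 (a <= b): [(3, 1, 10), (2, 3, 5), (4, 8, 8), (1, 10, 12)]
  Group 2 (a > b): [(5, 12, 5)]
Optimal job order: [3, 2, 4, 1, 5]
Schedule:
  Job 3: M1 done at 1, M2 done at 11
  Job 2: M1 done at 4, M2 done at 16
  Job 4: M1 done at 12, M2 done at 24
  Job 1: M1 done at 22, M2 done at 36
  Job 5: M1 done at 34, M2 done at 41
Makespan = 41

41


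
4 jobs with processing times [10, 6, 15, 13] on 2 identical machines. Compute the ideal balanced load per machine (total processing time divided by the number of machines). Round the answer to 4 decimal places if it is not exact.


Total processing time = 10 + 6 + 15 + 13 = 44
Number of machines = 2
Ideal balanced load = 44 / 2 = 22.0

22.0


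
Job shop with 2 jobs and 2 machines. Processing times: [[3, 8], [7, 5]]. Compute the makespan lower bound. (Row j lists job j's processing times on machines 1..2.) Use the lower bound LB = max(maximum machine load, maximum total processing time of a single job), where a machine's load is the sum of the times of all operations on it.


Machine loads:
  Machine 1: 3 + 7 = 10
  Machine 2: 8 + 5 = 13
Max machine load = 13
Job totals:
  Job 1: 11
  Job 2: 12
Max job total = 12
Lower bound = max(13, 12) = 13

13


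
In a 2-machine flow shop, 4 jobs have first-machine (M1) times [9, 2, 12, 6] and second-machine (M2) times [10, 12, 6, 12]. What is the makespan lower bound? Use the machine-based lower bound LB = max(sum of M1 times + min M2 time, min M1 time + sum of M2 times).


LB1 = sum(M1 times) + min(M2 times) = 29 + 6 = 35
LB2 = min(M1 times) + sum(M2 times) = 2 + 40 = 42
Lower bound = max(LB1, LB2) = max(35, 42) = 42

42


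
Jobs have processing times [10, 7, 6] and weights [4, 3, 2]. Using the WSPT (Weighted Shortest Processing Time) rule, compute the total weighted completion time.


Compute p/w ratios and sort ascending (WSPT): [(7, 3), (10, 4), (6, 2)]
Compute weighted completion times:
  Job (p=7,w=3): C=7, w*C=3*7=21
  Job (p=10,w=4): C=17, w*C=4*17=68
  Job (p=6,w=2): C=23, w*C=2*23=46
Total weighted completion time = 135

135


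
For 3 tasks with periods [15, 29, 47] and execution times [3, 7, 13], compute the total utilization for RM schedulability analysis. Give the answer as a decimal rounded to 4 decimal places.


Compute individual utilizations (exact fractions):
  Task 1: C/T = 3/15 = 1/5 (approx. 0.2)
  Task 2: C/T = 7/29 (approx. 0.2414)
  Task 3: C/T = 13/47 (approx. 0.2766)
Total utilization U = 1/5 + 7/29 + 13/47 = 4893/6815
Rounded to 4 decimal places: U = 0.7180
RM (Liu & Layland) bound for 3 tasks = 0.779763; compare with U = 4893/6815 (approx. 0.717975)
U <= bound, so schedulable by RM sufficient condition.

0.7180


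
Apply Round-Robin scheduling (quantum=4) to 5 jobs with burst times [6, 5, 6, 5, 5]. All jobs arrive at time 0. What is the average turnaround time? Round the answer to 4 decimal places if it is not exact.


Time quantum = 4
Execution trace:
  J1 runs 4 units, time = 4
  J2 runs 4 units, time = 8
  J3 runs 4 units, time = 12
  J4 runs 4 units, time = 16
  J5 runs 4 units, time = 20
  J1 runs 2 units, time = 22
  J2 runs 1 units, time = 23
  J3 runs 2 units, time = 25
  J4 runs 1 units, time = 26
  J5 runs 1 units, time = 27
Finish times: [22, 23, 25, 26, 27]
Average turnaround = 123/5 = 24.6

24.6


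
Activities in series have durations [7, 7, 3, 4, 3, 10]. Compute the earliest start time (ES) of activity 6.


Activity 6 starts after activities 1 through 5 complete.
Predecessor durations: [7, 7, 3, 4, 3]
ES = 7 + 7 + 3 + 4 + 3 = 24

24


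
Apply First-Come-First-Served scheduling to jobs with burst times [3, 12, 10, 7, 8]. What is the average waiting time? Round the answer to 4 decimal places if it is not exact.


FCFS order (as given): [3, 12, 10, 7, 8]
Waiting times:
  Job 1: wait = 0
  Job 2: wait = 3
  Job 3: wait = 15
  Job 4: wait = 25
  Job 5: wait = 32
Sum of waiting times = 75
Average waiting time = 75/5 = 15.0

15.0


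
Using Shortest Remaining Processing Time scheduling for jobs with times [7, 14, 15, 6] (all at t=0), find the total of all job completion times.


Since all jobs arrive at t=0, SRPT equals SPT ordering.
SPT order: [6, 7, 14, 15]
Completion times:
  Job 1: p=6, C=6
  Job 2: p=7, C=13
  Job 3: p=14, C=27
  Job 4: p=15, C=42
Total completion time = 6 + 13 + 27 + 42 = 88

88


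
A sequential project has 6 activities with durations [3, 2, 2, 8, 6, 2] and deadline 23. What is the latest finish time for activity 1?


LF(activity 1) = deadline - sum of successor durations
Successors: activities 2 through 6 with durations [2, 2, 8, 6, 2]
Sum of successor durations = 20
LF = 23 - 20 = 3

3


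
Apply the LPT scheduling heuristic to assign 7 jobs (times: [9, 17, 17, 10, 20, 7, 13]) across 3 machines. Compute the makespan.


Sort jobs in decreasing order (LPT): [20, 17, 17, 13, 10, 9, 7]
Assign each job to the least loaded machine:
  Machine 1: jobs [20, 9], load = 29
  Machine 2: jobs [17, 13], load = 30
  Machine 3: jobs [17, 10, 7], load = 34
Makespan = max load = 34

34
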